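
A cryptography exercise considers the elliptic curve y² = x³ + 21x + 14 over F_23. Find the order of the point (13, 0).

2

2P: (13, 0) + (13, 0): same x and y₁ ≡ -y₂, so the sum is 𝒪.
2P = 𝒪, so the order is 2.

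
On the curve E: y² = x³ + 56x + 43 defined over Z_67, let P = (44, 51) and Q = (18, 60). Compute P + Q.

(52, 60)

(44, 51) + (18, 60). λ = (60 - 51)/(18 - 44) ≡ 9/41 mod 67. 41⁻¹ ≡ 18 (mod 67), so λ ≡ 28.
  x = λ² - 44 - 18 = 784 - 62 ≡ 52; y = λ·(44 - 52) - 51 ≡ 60. → (52, 60)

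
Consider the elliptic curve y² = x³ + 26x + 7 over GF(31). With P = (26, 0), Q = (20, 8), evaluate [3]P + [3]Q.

(3, 9)

First 3P:
Repeated addition: build up to 3P.
2P: (26, 0) + (26, 0): same x and y₁ ≡ -y₂, so the sum is 𝒪.
3P: 𝒪 + (26, 0) = (26, 0) (identity).
3P = (26, 0).
Next 3Q:
Repeated addition: build up to 3Q.
2Q: tangent at (20, 8): λ = (3·20² + 26)/(2·8) ≡ 17/16. 16⁻¹ ≡ 2 (mod 31), so λ ≡ 17·2 ≡ 3.
  x = λ² - 20 - 20 = 9 - 40 ≡ 0; y = λ·(20 - 0) - 8 ≡ 21. → (0, 21)
3Q: (0, 21) + (20, 8). λ = (8 - 21)/(20 - 0) ≡ 18/20 mod 31. 20⁻¹ ≡ 14 (mod 31), so λ ≡ 4.
  x = λ² - 0 - 20 = 16 - 20 ≡ 27; y = λ·(0 - 27) - 21 ≡ 26. → (27, 26)
3Q = (27, 26).
Finally 3P + 3Q:
(26, 0) + (27, 26). λ = (26 - 0)/(27 - 26) ≡ 26/1 mod 31. 1⁻¹ ≡ 1 (mod 31), so λ ≡ 26.
  x = λ² - 26 - 27 = 676 - 53 ≡ 3; y = λ·(26 - 3) - 0 ≡ 9. → (3, 9)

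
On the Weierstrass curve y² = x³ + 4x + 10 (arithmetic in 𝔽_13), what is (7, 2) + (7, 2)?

(3, 6)

tangent at (7, 2): λ = (3·7² + 4)/(2·2) ≡ 8/4. 4⁻¹ ≡ 10 (mod 13), so λ ≡ 8·10 ≡ 2.
  x = λ² - 7 - 7 = 4 - 14 ≡ 3; y = λ·(7 - 3) - 2 ≡ 6. → (3, 6)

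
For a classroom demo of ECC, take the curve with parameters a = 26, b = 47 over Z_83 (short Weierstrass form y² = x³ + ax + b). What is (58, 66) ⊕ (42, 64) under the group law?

(31, 10)

(58, 66) + (42, 64). λ = (64 - 66)/(42 - 58) ≡ 81/67 mod 83. 67⁻¹ ≡ 57 (mod 83), so λ ≡ 52.
  x = λ² - 58 - 42 = 2704 - 100 ≡ 31; y = λ·(58 - 31) - 66 ≡ 10. → (31, 10)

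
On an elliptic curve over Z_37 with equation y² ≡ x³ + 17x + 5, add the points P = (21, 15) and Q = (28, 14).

(22, 1)

(21, 15) + (28, 14). λ = (14 - 15)/(28 - 21) ≡ 36/7 mod 37. 7⁻¹ ≡ 16 (mod 37) since 7·16 = 112 ≡ 1, so λ ≡ 21.
  x = λ² - 21 - 28 = 441 - 49 ≡ 22; y = λ·(21 - 22) - 15 ≡ 1. → (22, 1)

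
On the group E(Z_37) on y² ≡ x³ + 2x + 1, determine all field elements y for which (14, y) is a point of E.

x³ + 2x + 1 = 2773 ≡ 35 (mod 37).
35 is a non-residue mod 37; no y exists.

none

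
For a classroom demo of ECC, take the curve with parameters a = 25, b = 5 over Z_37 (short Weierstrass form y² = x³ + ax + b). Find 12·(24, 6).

(26, 8)

Write G = (24, 6).
Double-and-add on 12 = (1100)₂. Start with G = (24, 6) for the leading 1-bit.
double: tangent at (24, 6): λ = (3·24² + 25)/(2·6) ≡ 14/12. 12⁻¹ ≡ 34 (mod 37), so λ ≡ 14·34 ≡ 32.
  x = λ² - 24 - 24 = 1024 - 48 ≡ 14; y = λ·(24 - 14) - 6 ≡ 18. → (14, 18)
add G: (14, 18) + (24, 6). λ = (6 - 18)/(24 - 14) ≡ 25/10 mod 37. 10⁻¹ ≡ 26 (mod 37), so λ ≡ 21.
  x = λ² - 14 - 24 = 441 - 38 ≡ 33; y = λ·(14 - 33) - 18 ≡ 27. → (33, 27)
double: tangent at (33, 27): λ = (3·33² + 25)/(2·27) ≡ 36/17. 17⁻¹ ≡ 24 (mod 37), so λ ≡ 36·24 ≡ 13.
  x = λ² - 33 - 33 = 169 - 66 ≡ 29; y = λ·(33 - 29) - 27 ≡ 25. → (29, 25)
double: tangent at (29, 25): λ = (3·29² + 25)/(2·25) ≡ 32/13. 13⁻¹ ≡ 20 (mod 37) since 13·20 = 260 ≡ 1, so λ ≡ 32·20 ≡ 11.
  x = λ² - 29 - 29 = 121 - 58 ≡ 26; y = λ·(29 - 26) - 25 ≡ 8. → (26, 8)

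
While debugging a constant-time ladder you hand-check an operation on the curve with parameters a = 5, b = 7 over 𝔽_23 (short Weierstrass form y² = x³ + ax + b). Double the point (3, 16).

tangent at (3, 16): λ = (3·3² + 5)/(2·16) ≡ 9/9. 9⁻¹ ≡ 18 (mod 23), so λ ≡ 9·18 ≡ 1.
  x = λ² - 3 - 3 = 1 - 6 ≡ 18; y = λ·(3 - 18) - 16 ≡ 15. → (18, 15)

(18, 15)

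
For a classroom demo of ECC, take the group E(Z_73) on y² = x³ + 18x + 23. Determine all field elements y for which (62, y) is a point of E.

10, 63

x³ + 18x + 23 = 239467 ≡ 27 (mod 73).
Square roots of 27 mod 73: 10 and 63 (since 10² = 100 ≡ 27).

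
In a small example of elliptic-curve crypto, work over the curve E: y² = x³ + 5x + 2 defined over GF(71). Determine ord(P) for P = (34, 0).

2P: (34, 0) + (34, 0): same x and y₁ ≡ -y₂, so the sum is ∞.
2P = ∞, so the order is 2.

2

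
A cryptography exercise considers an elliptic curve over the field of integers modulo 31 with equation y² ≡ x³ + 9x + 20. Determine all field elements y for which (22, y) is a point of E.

x³ + 9x + 20 = 10866 ≡ 16 (mod 31).
Square roots of 16 mod 31: 4 and 27 (since 4² = 16 ≡ 16).

4, 27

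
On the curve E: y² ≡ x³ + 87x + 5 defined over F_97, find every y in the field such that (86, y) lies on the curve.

x³ + 87x + 5 = 643543 ≡ 45 (mod 97).
45 is a non-residue mod 97; no y exists.

none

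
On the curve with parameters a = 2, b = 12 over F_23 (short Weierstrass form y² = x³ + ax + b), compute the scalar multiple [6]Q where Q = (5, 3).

(11, 10)

Repeated addition: build up to 6Q.
2Q: tangent at (5, 3): λ = (3·5² + 2)/(2·3) ≡ 8/6. 6⁻¹ ≡ 4 (mod 23), so λ ≡ 8·4 ≡ 9.
  x = λ² - 5 - 5 = 81 - 10 ≡ 2; y = λ·(5 - 2) - 3 ≡ 1. → (2, 1)
3Q: (2, 1) + (5, 3). λ = (3 - 1)/(5 - 2) ≡ 2/3 mod 23. 3⁻¹ ≡ 8 (mod 23), so λ ≡ 16.
  x = λ² - 2 - 5 = 256 - 7 ≡ 19; y = λ·(2 - 19) - 1 ≡ 3. → (19, 3)
4Q: (19, 3) + (5, 3). λ = (3 - 3)/(5 - 19) ≡ 0/9 mod 23. 9⁻¹ ≡ 18 (mod 23) since 9·18 = 162 ≡ 1, so λ ≡ 0.
  x = λ² - 19 - 5 = 0 - 24 ≡ 22; y = λ·(19 - 22) - 3 ≡ 20. → (22, 20)
5Q: (22, 20) + (5, 3). λ = (3 - 20)/(5 - 22) ≡ 6/6 mod 23. 6⁻¹ ≡ 4 (mod 23), so λ ≡ 1.
  x = λ² - 22 - 5 = 1 - 27 ≡ 20; y = λ·(22 - 20) - 20 ≡ 5. → (20, 5)
6Q: (20, 5) + (5, 3). λ = (3 - 5)/(5 - 20) ≡ 21/8 mod 23. 8⁻¹ ≡ 3 (mod 23), so λ ≡ 17.
  x = λ² - 20 - 5 = 289 - 25 ≡ 11; y = λ·(20 - 11) - 5 ≡ 10. → (11, 10)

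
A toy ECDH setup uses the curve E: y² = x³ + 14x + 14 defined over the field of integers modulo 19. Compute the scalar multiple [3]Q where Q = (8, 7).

(4, 18)

Repeated addition: build up to 3Q.
2Q: tangent at (8, 7): λ = (3·8² + 14)/(2·7) ≡ 16/14. 14⁻¹ ≡ 15 (mod 19), so λ ≡ 16·15 ≡ 12.
  x = λ² - 8 - 8 = 144 - 16 ≡ 14; y = λ·(8 - 14) - 7 ≡ 16. → (14, 16)
3Q: (14, 16) + (8, 7). λ = (7 - 16)/(8 - 14) ≡ 10/13 mod 19. 13⁻¹ ≡ 3 (mod 19) since 13·3 = 39 ≡ 1, so λ ≡ 11.
  x = λ² - 14 - 8 = 121 - 22 ≡ 4; y = λ·(14 - 4) - 16 ≡ 18. → (4, 18)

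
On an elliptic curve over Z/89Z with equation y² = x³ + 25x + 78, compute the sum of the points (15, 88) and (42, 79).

(42, 10)

(15, 88) + (42, 79). λ = (79 - 88)/(42 - 15) ≡ 80/27 mod 89. 27⁻¹ ≡ 33 (mod 89), so λ ≡ 59.
  x = λ² - 15 - 42 = 3481 - 57 ≡ 42; y = λ·(15 - 42) - 88 ≡ 10. → (42, 10)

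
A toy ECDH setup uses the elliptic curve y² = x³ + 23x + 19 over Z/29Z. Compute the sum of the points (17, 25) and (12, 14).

(17, 25) + (12, 14). λ = (14 - 25)/(12 - 17) ≡ 18/24 mod 29. 24⁻¹ ≡ 23 (mod 29) since 24·23 = 552 ≡ 1, so λ ≡ 8.
  x = λ² - 17 - 12 = 64 - 29 ≡ 6; y = λ·(17 - 6) - 25 ≡ 5. → (6, 5)

(6, 5)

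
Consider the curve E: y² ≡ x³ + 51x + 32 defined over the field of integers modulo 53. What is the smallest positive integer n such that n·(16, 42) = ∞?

2P: tangent at (16, 42): λ = (3·16² + 51)/(2·42) ≡ 24/31. 31⁻¹ ≡ 12 (mod 53) since 31·12 = 372 ≡ 1, so λ ≡ 24·12 ≡ 23.
  x = λ² - 16 - 16 = 529 - 32 ≡ 20; y = λ·(16 - 20) - 42 ≡ 25. → (20, 25)
3P: (20, 25) + (16, 42). λ = (42 - 25)/(16 - 20) ≡ 17/49 mod 53. 49⁻¹ ≡ 13 (mod 53) since 49·13 = 637 ≡ 1, so λ ≡ 9.
  x = λ² - 20 - 16 = 81 - 36 ≡ 45; y = λ·(20 - 45) - 25 ≡ 15. → (45, 15)
4P: (45, 15) + (16, 42). λ = (42 - 15)/(16 - 45) ≡ 27/24 mod 53. 24⁻¹ ≡ 42 (mod 53), so λ ≡ 21.
  x = λ² - 45 - 16 = 441 - 61 ≡ 9; y = λ·(45 - 9) - 15 ≡ 52. → (9, 52)
5P: (9, 52) + (16, 42). λ = (42 - 52)/(16 - 9) ≡ 43/7 mod 53. 7⁻¹ ≡ 38 (mod 53), so λ ≡ 44.
  x = λ² - 9 - 16 = 1936 - 25 ≡ 3; y = λ·(9 - 3) - 52 ≡ 0. → (3, 0)
6P: (3, 0) + (16, 42). λ = (42 - 0)/(16 - 3) ≡ 42/13 mod 53. 13⁻¹ ≡ 49 (mod 53), so λ ≡ 44.
  x = λ² - 3 - 16 = 1936 - 19 ≡ 9; y = λ·(3 - 9) - 0 ≡ 1. → (9, 1)
7P: (9, 1) + (16, 42). λ = (42 - 1)/(16 - 9) ≡ 41/7 mod 53. 7⁻¹ ≡ 38 (mod 53), so λ ≡ 21.
  x = λ² - 9 - 16 = 441 - 25 ≡ 45; y = λ·(9 - 45) - 1 ≡ 38. → (45, 38)
8P: (45, 38) + (16, 42). λ = (42 - 38)/(16 - 45) ≡ 4/24 mod 53. 24⁻¹ ≡ 42 (mod 53), so λ ≡ 9.
  x = λ² - 45 - 16 = 81 - 61 ≡ 20; y = λ·(45 - 20) - 38 ≡ 28. → (20, 28)
9P: (20, 28) + (16, 42). λ = (42 - 28)/(16 - 20) ≡ 14/49 mod 53. 49⁻¹ ≡ 13 (mod 53) since 49·13 = 637 ≡ 1, so λ ≡ 23.
  x = λ² - 20 - 16 = 529 - 36 ≡ 16; y = λ·(20 - 16) - 28 ≡ 11. → (16, 11)
10P: (16, 11) + (16, 42): same x and y₁ ≡ -y₂, so the sum is ∞.
10P = ∞, so the order is 10.

10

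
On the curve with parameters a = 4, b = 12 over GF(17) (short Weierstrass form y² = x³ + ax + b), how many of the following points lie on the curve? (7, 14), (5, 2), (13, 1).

(7, 14): 14² ≡ 9, rhs ≡ 9 → on.
(5, 2): 2² ≡ 4, rhs ≡ 4 → on.
(13, 1): 1² ≡ 1, rhs ≡ 0 → off.

2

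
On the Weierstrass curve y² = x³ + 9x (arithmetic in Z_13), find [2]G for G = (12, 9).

tangent at (12, 9): λ = (3·12² + 9)/(2·9) ≡ 12/5. 5⁻¹ ≡ 8 (mod 13) since 5·8 = 40 ≡ 1, so λ ≡ 12·8 ≡ 5.
  x = λ² - 12 - 12 = 25 - 24 ≡ 1; y = λ·(12 - 1) - 9 ≡ 7. → (1, 7)

(1, 7)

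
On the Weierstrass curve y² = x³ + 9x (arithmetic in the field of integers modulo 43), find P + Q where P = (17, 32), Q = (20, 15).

(17, 32) + (20, 15). λ = (15 - 32)/(20 - 17) ≡ 26/3 mod 43. 3⁻¹ ≡ 29 (mod 43) since 3·29 = 87 ≡ 1, so λ ≡ 23.
  x = λ² - 17 - 20 = 529 - 37 ≡ 19; y = λ·(17 - 19) - 32 ≡ 8. → (19, 8)

(19, 8)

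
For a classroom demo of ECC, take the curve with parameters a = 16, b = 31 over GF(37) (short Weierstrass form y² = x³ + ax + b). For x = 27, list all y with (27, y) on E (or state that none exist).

none

x³ + 16x + 31 = 20146 ≡ 18 (mod 37).
18 is a non-residue mod 37; no y exists.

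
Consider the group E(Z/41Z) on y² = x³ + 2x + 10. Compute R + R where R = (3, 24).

(12, 9)

tangent at (3, 24): λ = (3·3² + 2)/(2·24) ≡ 29/7. 7⁻¹ ≡ 6 (mod 41) since 7·6 = 42 ≡ 1, so λ ≡ 29·6 ≡ 10.
  x = λ² - 3 - 3 = 100 - 6 ≡ 12; y = λ·(3 - 12) - 24 ≡ 9. → (12, 9)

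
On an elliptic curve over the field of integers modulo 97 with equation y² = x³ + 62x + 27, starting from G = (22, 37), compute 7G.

Double-and-add on 7 = (111)₂. Start with G = (22, 37) for the leading 1-bit.
double: tangent at (22, 37): λ = (3·22² + 62)/(2·37) ≡ 59/74. 74⁻¹ ≡ 59 (mod 97), so λ ≡ 59·59 ≡ 86.
  x = λ² - 22 - 22 = 7396 - 44 ≡ 77; y = λ·(22 - 77) - 37 ≡ 83. → (77, 83)
add G: (77, 83) + (22, 37). λ = (37 - 83)/(22 - 77) ≡ 51/42 mod 97. 42⁻¹ ≡ 67 (mod 97), so λ ≡ 22.
  x = λ² - 77 - 22 = 484 - 99 ≡ 94; y = λ·(77 - 94) - 83 ≡ 28. → (94, 28)
double: tangent at (94, 28): λ = (3·94² + 62)/(2·28) ≡ 89/56. 56⁻¹ ≡ 26 (mod 97), so λ ≡ 89·26 ≡ 83.
  x = λ² - 94 - 94 = 6889 - 188 ≡ 8; y = λ·(94 - 8) - 28 ≡ 29. → (8, 29)
add G: (8, 29) + (22, 37). λ = (37 - 29)/(22 - 8) ≡ 8/14 mod 97. 14⁻¹ ≡ 7 (mod 97), so λ ≡ 56.
  x = λ² - 8 - 22 = 3136 - 30 ≡ 2; y = λ·(8 - 2) - 29 ≡ 16. → (2, 16)

(2, 16)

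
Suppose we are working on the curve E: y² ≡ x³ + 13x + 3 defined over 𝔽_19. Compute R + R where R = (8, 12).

tangent at (8, 12): λ = (3·8² + 13)/(2·12) ≡ 15/5. 5⁻¹ ≡ 4 (mod 19) since 5·4 = 20 ≡ 1, so λ ≡ 15·4 ≡ 3.
  x = λ² - 8 - 8 = 9 - 16 ≡ 12; y = λ·(8 - 12) - 12 ≡ 14. → (12, 14)

(12, 14)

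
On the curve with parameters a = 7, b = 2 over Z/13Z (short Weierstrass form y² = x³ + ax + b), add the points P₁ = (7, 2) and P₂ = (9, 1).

(7, 2) + (9, 1). λ = (1 - 2)/(9 - 7) ≡ 12/2 mod 13. 2⁻¹ ≡ 7 (mod 13), so λ ≡ 6.
  x = λ² - 7 - 9 = 36 - 16 ≡ 7; y = λ·(7 - 7) - 2 ≡ 11. → (7, 11)

(7, 11)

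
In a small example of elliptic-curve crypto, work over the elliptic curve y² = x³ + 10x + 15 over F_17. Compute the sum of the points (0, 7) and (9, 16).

(0, 7) + (9, 16). λ = (16 - 7)/(9 - 0) ≡ 9/9 mod 17. 9⁻¹ ≡ 2 (mod 17), so λ ≡ 1.
  x = λ² - 0 - 9 = 1 - 9 ≡ 9; y = λ·(0 - 9) - 7 ≡ 1. → (9, 1)

(9, 1)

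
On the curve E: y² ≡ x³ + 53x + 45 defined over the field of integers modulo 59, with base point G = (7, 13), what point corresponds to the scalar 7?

(56, 6)

Repeated addition: build up to 7G.
2G: tangent at (7, 13): λ = (3·7² + 53)/(2·13) ≡ 23/26. 26⁻¹ ≡ 25 (mod 59), so λ ≡ 23·25 ≡ 44.
  x = λ² - 7 - 7 = 1936 - 14 ≡ 34; y = λ·(7 - 34) - 13 ≡ 38. → (34, 38)
3G: (34, 38) + (7, 13). λ = (13 - 38)/(7 - 34) ≡ 34/32 mod 59. 32⁻¹ ≡ 24 (mod 59), so λ ≡ 49.
  x = λ² - 34 - 7 = 2401 - 41 ≡ 0; y = λ·(34 - 0) - 38 ≡ 35. → (0, 35)
4G: (0, 35) + (7, 13). λ = (13 - 35)/(7 - 0) ≡ 37/7 mod 59. 7⁻¹ ≡ 17 (mod 59) since 7·17 = 119 ≡ 1, so λ ≡ 39.
  x = λ² - 0 - 7 = 1521 - 7 ≡ 39; y = λ·(0 - 39) - 35 ≡ 37. → (39, 37)
5G: (39, 37) + (7, 13). λ = (13 - 37)/(7 - 39) ≡ 35/27 mod 59. 27⁻¹ ≡ 35 (mod 59), so λ ≡ 45.
  x = λ² - 39 - 7 = 2025 - 46 ≡ 32; y = λ·(39 - 32) - 37 ≡ 42. → (32, 42)
6G: (32, 42) + (7, 13). λ = (13 - 42)/(7 - 32) ≡ 30/34 mod 59. 34⁻¹ ≡ 33 (mod 59) since 34·33 = 1122 ≡ 1, so λ ≡ 46.
  x = λ² - 32 - 7 = 2116 - 39 ≡ 12; y = λ·(32 - 12) - 42 ≡ 52. → (12, 52)
7G: (12, 52) + (7, 13). λ = (13 - 52)/(7 - 12) ≡ 20/54 mod 59. 54⁻¹ ≡ 47 (mod 59) since 54·47 = 2538 ≡ 1, so λ ≡ 55.
  x = λ² - 12 - 7 = 3025 - 19 ≡ 56; y = λ·(12 - 56) - 52 ≡ 6. → (56, 6)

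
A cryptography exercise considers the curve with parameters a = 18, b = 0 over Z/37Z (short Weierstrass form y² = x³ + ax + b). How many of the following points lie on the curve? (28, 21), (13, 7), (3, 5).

(28, 21): 21² ≡ 34, rhs ≡ 34 → on.
(13, 7): 7² ≡ 12, rhs ≡ 26 → off.
(3, 5): 5² ≡ 25, rhs ≡ 7 → off.

1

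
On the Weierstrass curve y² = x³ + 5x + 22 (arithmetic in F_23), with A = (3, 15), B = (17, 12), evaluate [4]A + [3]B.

First 4A:
Repeated addition: build up to 4A.
2A: tangent at (3, 15): λ = (3·3² + 5)/(2·15) ≡ 9/7. 7⁻¹ ≡ 10 (mod 23), so λ ≡ 9·10 ≡ 21.
  x = λ² - 3 - 3 = 441 - 6 ≡ 21; y = λ·(3 - 21) - 15 ≡ 21. → (21, 21)
3A: (21, 21) + (3, 15). λ = (15 - 21)/(3 - 21) ≡ 17/5 mod 23. 5⁻¹ ≡ 14 (mod 23) since 5·14 = 70 ≡ 1, so λ ≡ 8.
  x = λ² - 21 - 3 = 64 - 24 ≡ 17; y = λ·(21 - 17) - 21 ≡ 11. → (17, 11)
4A: (17, 11) + (3, 15). λ = (15 - 11)/(3 - 17) ≡ 4/9 mod 23. 9⁻¹ ≡ 18 (mod 23) since 9·18 = 162 ≡ 1, so λ ≡ 3.
  x = λ² - 17 - 3 = 9 - 20 ≡ 12; y = λ·(17 - 12) - 11 ≡ 4. → (12, 4)
4A = (12, 4).
Next 3B:
Repeated addition: build up to 3B.
2B: tangent at (17, 12): λ = (3·17² + 5)/(2·12) ≡ 21/1. 1⁻¹ ≡ 1 (mod 23), so λ ≡ 21·1 ≡ 21.
  x = λ² - 17 - 17 = 441 - 34 ≡ 16; y = λ·(17 - 16) - 12 ≡ 9. → (16, 9)
3B: (16, 9) + (17, 12). λ = (12 - 9)/(17 - 16) ≡ 3/1 mod 23. 1⁻¹ ≡ 1 (mod 23), so λ ≡ 3.
  x = λ² - 16 - 17 = 9 - 33 ≡ 22; y = λ·(16 - 22) - 9 ≡ 19. → (22, 19)
3B = (22, 19).
Finally 4A + 3B:
(12, 4) + (22, 19). λ = (19 - 4)/(22 - 12) ≡ 15/10 mod 23. 10⁻¹ ≡ 7 (mod 23) since 10·7 = 70 ≡ 1, so λ ≡ 13.
  x = λ² - 12 - 22 = 169 - 34 ≡ 20; y = λ·(12 - 20) - 4 ≡ 7. → (20, 7)

(20, 7)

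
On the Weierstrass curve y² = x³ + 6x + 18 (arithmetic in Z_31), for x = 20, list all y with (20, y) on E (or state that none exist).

4, 27

x³ + 6x + 18 = 8138 ≡ 16 (mod 31).
Square roots of 16 mod 31: 4 and 27 (since 4² = 16 ≡ 16).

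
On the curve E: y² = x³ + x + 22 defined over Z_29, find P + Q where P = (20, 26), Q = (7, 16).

(11, 1)

(20, 26) + (7, 16). λ = (16 - 26)/(7 - 20) ≡ 19/16 mod 29. 16⁻¹ ≡ 20 (mod 29), so λ ≡ 3.
  x = λ² - 20 - 7 = 9 - 27 ≡ 11; y = λ·(20 - 11) - 26 ≡ 1. → (11, 1)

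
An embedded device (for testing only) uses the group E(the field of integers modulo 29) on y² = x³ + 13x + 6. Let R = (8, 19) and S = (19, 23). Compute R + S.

(11, 1)

(8, 19) + (19, 23). λ = (23 - 19)/(19 - 8) ≡ 4/11 mod 29. 11⁻¹ ≡ 8 (mod 29), so λ ≡ 3.
  x = λ² - 8 - 19 = 9 - 27 ≡ 11; y = λ·(8 - 11) - 19 ≡ 1. → (11, 1)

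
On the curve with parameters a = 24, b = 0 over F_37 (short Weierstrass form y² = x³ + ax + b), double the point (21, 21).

(4, 30)

tangent at (21, 21): λ = (3·21² + 24)/(2·21) ≡ 15/5. 5⁻¹ ≡ 15 (mod 37), so λ ≡ 15·15 ≡ 3.
  x = λ² - 21 - 21 = 9 - 42 ≡ 4; y = λ·(21 - 4) - 21 ≡ 30. → (4, 30)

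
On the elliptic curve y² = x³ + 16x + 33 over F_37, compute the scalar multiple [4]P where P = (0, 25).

Double-and-add on 4 = (100)₂. Start with P = (0, 25) for the leading 1-bit.
double: tangent at (0, 25): λ = (3·0² + 16)/(2·25) ≡ 16/13. 13⁻¹ ≡ 20 (mod 37), so λ ≡ 16·20 ≡ 24.
  x = λ² - 0 - 0 = 576 - 0 ≡ 21; y = λ·(0 - 21) - 25 ≡ 26. → (21, 26)
double: tangent at (21, 26): λ = (3·21² + 16)/(2·26) ≡ 7/15. 15⁻¹ ≡ 5 (mod 37) since 15·5 = 75 ≡ 1, so λ ≡ 7·5 ≡ 35.
  x = λ² - 21 - 21 = 1225 - 42 ≡ 36; y = λ·(21 - 36) - 26 ≡ 4. → (36, 4)

(36, 4)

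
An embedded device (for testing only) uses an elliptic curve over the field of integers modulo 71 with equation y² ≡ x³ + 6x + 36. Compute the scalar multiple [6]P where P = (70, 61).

Repeated addition: build up to 6P.
2P: tangent at (70, 61): λ = (3·70² + 6)/(2·61) ≡ 9/51. 51⁻¹ ≡ 39 (mod 71) since 51·39 = 1989 ≡ 1, so λ ≡ 9·39 ≡ 67.
  x = λ² - 70 - 70 = 4489 - 140 ≡ 18; y = λ·(70 - 18) - 61 ≡ 15. → (18, 15)
3P: (18, 15) + (70, 61). λ = (61 - 15)/(70 - 18) ≡ 46/52 mod 71. 52⁻¹ ≡ 56 (mod 71) since 52·56 = 2912 ≡ 1, so λ ≡ 20.
  x = λ² - 18 - 70 = 400 - 88 ≡ 28; y = λ·(18 - 28) - 15 ≡ 69. → (28, 69)
4P: (28, 69) + (70, 61). λ = (61 - 69)/(70 - 28) ≡ 63/42 mod 71. 42⁻¹ ≡ 22 (mod 71), so λ ≡ 37.
  x = λ² - 28 - 70 = 1369 - 98 ≡ 64; y = λ·(28 - 64) - 69 ≡ 19. → (64, 19)
5P: (64, 19) + (70, 61). λ = (61 - 19)/(70 - 64) ≡ 42/6 mod 71. 6⁻¹ ≡ 12 (mod 71), so λ ≡ 7.
  x = λ² - 64 - 70 = 49 - 134 ≡ 57; y = λ·(64 - 57) - 19 ≡ 30. → (57, 30)
6P: (57, 30) + (70, 61). λ = (61 - 30)/(70 - 57) ≡ 31/13 mod 71. 13⁻¹ ≡ 11 (mod 71) since 13·11 = 143 ≡ 1, so λ ≡ 57.
  x = λ² - 57 - 70 = 3249 - 127 ≡ 69; y = λ·(57 - 69) - 30 ≡ 67. → (69, 67)

(69, 67)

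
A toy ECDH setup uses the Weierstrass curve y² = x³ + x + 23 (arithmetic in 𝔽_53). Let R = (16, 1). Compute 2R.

(31, 35)

tangent at (16, 1): λ = (3·16² + 1)/(2·1) ≡ 27/2. 2⁻¹ ≡ 27 (mod 53) since 2·27 = 54 ≡ 1, so λ ≡ 27·27 ≡ 40.
  x = λ² - 16 - 16 = 1600 - 32 ≡ 31; y = λ·(16 - 31) - 1 ≡ 35. → (31, 35)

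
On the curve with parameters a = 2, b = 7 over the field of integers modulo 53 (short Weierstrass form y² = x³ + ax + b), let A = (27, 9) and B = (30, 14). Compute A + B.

(40, 40)

(27, 9) + (30, 14). λ = (14 - 9)/(30 - 27) ≡ 5/3 mod 53. 3⁻¹ ≡ 18 (mod 53), so λ ≡ 37.
  x = λ² - 27 - 30 = 1369 - 57 ≡ 40; y = λ·(27 - 40) - 9 ≡ 40. → (40, 40)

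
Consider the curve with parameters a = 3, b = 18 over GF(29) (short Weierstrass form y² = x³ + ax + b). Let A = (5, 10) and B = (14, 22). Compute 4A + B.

First 4A:
Double-and-add on 4 = (100)₂. Start with A = (5, 10) for the leading 1-bit.
double: tangent at (5, 10): λ = (3·5² + 3)/(2·10) ≡ 20/20. 20⁻¹ ≡ 16 (mod 29), so λ ≡ 20·16 ≡ 1.
  x = λ² - 5 - 5 = 1 - 10 ≡ 20; y = λ·(5 - 20) - 10 ≡ 4. → (20, 4)
double: tangent at (20, 4): λ = (3·20² + 3)/(2·4) ≡ 14/8. 8⁻¹ ≡ 11 (mod 29), so λ ≡ 14·11 ≡ 9.
  x = λ² - 20 - 20 = 81 - 40 ≡ 12; y = λ·(20 - 12) - 4 ≡ 10. → (12, 10)
4A = (12, 10).
Finally 4A + B:
(12, 10) + (14, 22). λ = (22 - 10)/(14 - 12) ≡ 12/2 mod 29. 2⁻¹ ≡ 15 (mod 29) since 2·15 = 30 ≡ 1, so λ ≡ 6.
  x = λ² - 12 - 14 = 36 - 26 ≡ 10; y = λ·(12 - 10) - 10 ≡ 2. → (10, 2)

(10, 2)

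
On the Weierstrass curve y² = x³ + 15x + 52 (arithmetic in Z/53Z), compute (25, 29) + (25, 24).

O

The two points share x = 25 and their y-coordinates satisfy 29 + 24 ≡ 0 (mod 53), so they are inverses. Their sum is ∞.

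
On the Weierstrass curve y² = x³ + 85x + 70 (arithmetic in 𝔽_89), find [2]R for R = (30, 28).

tangent at (30, 28): λ = (3·30² + 85)/(2·28) ≡ 26/56. 56⁻¹ ≡ 62 (mod 89) since 56·62 = 3472 ≡ 1, so λ ≡ 26·62 ≡ 10.
  x = λ² - 30 - 30 = 100 - 60 ≡ 40; y = λ·(30 - 40) - 28 ≡ 50. → (40, 50)

(40, 50)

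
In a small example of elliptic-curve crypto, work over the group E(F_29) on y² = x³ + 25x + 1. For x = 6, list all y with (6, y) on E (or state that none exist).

none

x³ + 25x + 1 = 367 ≡ 19 (mod 29).
19 is a non-residue mod 29; no y exists.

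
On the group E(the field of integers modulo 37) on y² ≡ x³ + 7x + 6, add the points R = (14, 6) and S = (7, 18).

(14, 6) + (7, 18). λ = (18 - 6)/(7 - 14) ≡ 12/30 mod 37. 30⁻¹ ≡ 21 (mod 37), so λ ≡ 30.
  x = λ² - 14 - 7 = 900 - 21 ≡ 28; y = λ·(14 - 28) - 6 ≡ 18. → (28, 18)

(28, 18)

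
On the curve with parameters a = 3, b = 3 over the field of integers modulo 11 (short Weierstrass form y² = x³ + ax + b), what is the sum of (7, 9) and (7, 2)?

O

The two points share x = 7 and their y-coordinates satisfy 9 + 2 ≡ 0 (mod 11), so they are inverses. Their sum is O.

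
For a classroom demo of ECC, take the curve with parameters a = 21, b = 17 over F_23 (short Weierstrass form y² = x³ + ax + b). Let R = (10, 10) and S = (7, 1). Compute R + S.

(10, 10) + (7, 1). λ = (1 - 10)/(7 - 10) ≡ 14/20 mod 23. 20⁻¹ ≡ 15 (mod 23), so λ ≡ 3.
  x = λ² - 10 - 7 = 9 - 17 ≡ 15; y = λ·(10 - 15) - 10 ≡ 21. → (15, 21)

(15, 21)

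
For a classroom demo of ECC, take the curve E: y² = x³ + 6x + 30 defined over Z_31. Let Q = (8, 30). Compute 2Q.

(20, 11)

tangent at (8, 30): λ = (3·8² + 6)/(2·30) ≡ 12/29. 29⁻¹ ≡ 15 (mod 31), so λ ≡ 12·15 ≡ 25.
  x = λ² - 8 - 8 = 625 - 16 ≡ 20; y = λ·(8 - 20) - 30 ≡ 11. → (20, 11)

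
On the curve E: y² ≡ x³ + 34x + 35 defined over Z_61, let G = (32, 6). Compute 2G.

(12, 6)

tangent at (32, 6): λ = (3·32² + 34)/(2·6) ≡ 56/12. 12⁻¹ ≡ 56 (mod 61), so λ ≡ 56·56 ≡ 25.
  x = λ² - 32 - 32 = 625 - 64 ≡ 12; y = λ·(32 - 12) - 6 ≡ 6. → (12, 6)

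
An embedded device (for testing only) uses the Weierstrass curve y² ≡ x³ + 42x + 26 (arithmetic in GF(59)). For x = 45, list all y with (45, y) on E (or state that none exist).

23, 36

x³ + 42x + 26 = 93041 ≡ 57 (mod 59).
Square roots of 57 mod 59: 23 and 36 (since 23² = 529 ≡ 57).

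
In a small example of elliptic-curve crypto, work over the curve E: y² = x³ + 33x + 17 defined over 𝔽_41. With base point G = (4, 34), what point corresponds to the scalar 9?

(32, 4)

Repeated addition: build up to 9G.
2G: tangent at (4, 34): λ = (3·4² + 33)/(2·34) ≡ 40/27. 27⁻¹ ≡ 38 (mod 41), so λ ≡ 40·38 ≡ 3.
  x = λ² - 4 - 4 = 9 - 8 ≡ 1; y = λ·(4 - 1) - 34 ≡ 16. → (1, 16)
3G: (1, 16) + (4, 34). λ = (34 - 16)/(4 - 1) ≡ 18/3 mod 41. 3⁻¹ ≡ 14 (mod 41) since 3·14 = 42 ≡ 1, so λ ≡ 6.
  x = λ² - 1 - 4 = 36 - 5 ≡ 31; y = λ·(1 - 31) - 16 ≡ 9. → (31, 9)
4G: (31, 9) + (4, 34). λ = (34 - 9)/(4 - 31) ≡ 25/14 mod 41. 14⁻¹ ≡ 3 (mod 41), so λ ≡ 34.
  x = λ² - 31 - 4 = 1156 - 35 ≡ 14; y = λ·(31 - 14) - 9 ≡ 36. → (14, 36)
5G: (14, 36) + (4, 34). λ = (34 - 36)/(4 - 14) ≡ 39/31 mod 41. 31⁻¹ ≡ 4 (mod 41), so λ ≡ 33.
  x = λ² - 14 - 4 = 1089 - 18 ≡ 5; y = λ·(14 - 5) - 36 ≡ 15. → (5, 15)
6G: (5, 15) + (4, 34). λ = (34 - 15)/(4 - 5) ≡ 19/40 mod 41. 40⁻¹ ≡ 40 (mod 41), so λ ≡ 22.
  x = λ² - 5 - 4 = 484 - 9 ≡ 24; y = λ·(5 - 24) - 15 ≡ 18. → (24, 18)
7G: (24, 18) + (4, 34). λ = (34 - 18)/(4 - 24) ≡ 16/21 mod 41. 21⁻¹ ≡ 2 (mod 41), so λ ≡ 32.
  x = λ² - 24 - 4 = 1024 - 28 ≡ 12; y = λ·(24 - 12) - 18 ≡ 38. → (12, 38)
8G: (12, 38) + (4, 34). λ = (34 - 38)/(4 - 12) ≡ 37/33 mod 41. 33⁻¹ ≡ 5 (mod 41), so λ ≡ 21.
  x = λ² - 12 - 4 = 441 - 16 ≡ 15; y = λ·(12 - 15) - 38 ≡ 22. → (15, 22)
9G: (15, 22) + (4, 34). λ = (34 - 22)/(4 - 15) ≡ 12/30 mod 41. 30⁻¹ ≡ 26 (mod 41), so λ ≡ 25.
  x = λ² - 15 - 4 = 625 - 19 ≡ 32; y = λ·(15 - 32) - 22 ≡ 4. → (32, 4)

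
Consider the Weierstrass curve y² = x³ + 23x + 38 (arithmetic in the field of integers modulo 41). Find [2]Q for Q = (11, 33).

(11, 8)

tangent at (11, 33): λ = (3·11² + 23)/(2·33) ≡ 17/25. 25⁻¹ ≡ 23 (mod 41), so λ ≡ 17·23 ≡ 22.
  x = λ² - 11 - 11 = 484 - 22 ≡ 11; y = λ·(11 - 11) - 33 ≡ 8. → (11, 8)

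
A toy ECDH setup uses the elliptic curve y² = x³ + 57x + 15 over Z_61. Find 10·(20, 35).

Write G = (20, 35).
Double-and-add on 10 = (1010)₂. Start with G = (20, 35) for the leading 1-bit.
double: tangent at (20, 35): λ = (3·20² + 57)/(2·35) ≡ 37/9. 9⁻¹ ≡ 34 (mod 61), so λ ≡ 37·34 ≡ 38.
  x = λ² - 20 - 20 = 1444 - 40 ≡ 1; y = λ·(20 - 1) - 35 ≡ 16. → (1, 16)
double: tangent at (1, 16): λ = (3·1² + 57)/(2·16) ≡ 60/32. 32⁻¹ ≡ 21 (mod 61) since 32·21 = 672 ≡ 1, so λ ≡ 60·21 ≡ 40.
  x = λ² - 1 - 1 = 1600 - 2 ≡ 12; y = λ·(1 - 12) - 16 ≡ 32. → (12, 32)
add G: (12, 32) + (20, 35). λ = (35 - 32)/(20 - 12) ≡ 3/8 mod 61. 8⁻¹ ≡ 23 (mod 61), so λ ≡ 8.
  x = λ² - 12 - 20 = 64 - 32 ≡ 32; y = λ·(12 - 32) - 32 ≡ 52. → (32, 52)
double: tangent at (32, 52): λ = (3·32² + 57)/(2·52) ≡ 18/43. 43⁻¹ ≡ 44 (mod 61), so λ ≡ 18·44 ≡ 60.
  x = λ² - 32 - 32 = 3600 - 64 ≡ 59; y = λ·(32 - 59) - 52 ≡ 36. → (59, 36)

(59, 36)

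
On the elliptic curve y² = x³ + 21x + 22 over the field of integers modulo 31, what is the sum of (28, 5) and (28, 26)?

The two points share x = 28 and their y-coordinates satisfy 5 + 26 ≡ 0 (mod 31), so they are inverses. Their sum is 𝒪.

O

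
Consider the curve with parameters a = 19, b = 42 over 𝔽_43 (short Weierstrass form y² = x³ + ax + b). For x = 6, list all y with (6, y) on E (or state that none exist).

x³ + 19x + 42 = 372 ≡ 28 (mod 43).
28 is a non-residue mod 43; no y exists.

none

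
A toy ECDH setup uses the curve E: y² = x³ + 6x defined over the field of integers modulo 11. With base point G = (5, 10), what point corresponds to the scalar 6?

O

Double-and-add on 6 = (110)₂. Start with G = (5, 10) for the leading 1-bit.
double: tangent at (5, 10): λ = (3·5² + 6)/(2·10) ≡ 4/9. 9⁻¹ ≡ 5 (mod 11) since 9·5 = 45 ≡ 1, so λ ≡ 4·5 ≡ 9.
  x = λ² - 5 - 5 = 81 - 10 ≡ 5; y = λ·(5 - 5) - 10 ≡ 1. → (5, 1)
add G: (5, 1) + (5, 10): same x and y₁ ≡ -y₂, so the sum is O.
double: O + O = O (identity).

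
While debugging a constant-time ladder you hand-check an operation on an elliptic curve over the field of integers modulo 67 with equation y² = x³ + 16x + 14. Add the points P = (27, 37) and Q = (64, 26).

(27, 37) + (64, 26). λ = (26 - 37)/(64 - 27) ≡ 56/37 mod 67. 37⁻¹ ≡ 29 (mod 67), so λ ≡ 16.
  x = λ² - 27 - 64 = 256 - 91 ≡ 31; y = λ·(27 - 31) - 37 ≡ 33. → (31, 33)

(31, 33)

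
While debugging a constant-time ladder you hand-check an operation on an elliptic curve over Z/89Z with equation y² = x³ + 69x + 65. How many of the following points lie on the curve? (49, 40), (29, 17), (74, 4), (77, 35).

(49, 40): 40² ≡ 87, rhs ≡ 55 → off.
(29, 17): 17² ≡ 22, rhs ≡ 22 → on.
(74, 4): 4² ≡ 16, rhs ≡ 16 → on.
(77, 35): 35² ≡ 68, rhs ≡ 1 → off.

2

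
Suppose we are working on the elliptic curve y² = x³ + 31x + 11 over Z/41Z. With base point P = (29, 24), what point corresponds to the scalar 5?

(34, 36)

Double-and-add on 5 = (101)₂. Start with P = (29, 24) for the leading 1-bit.
double: tangent at (29, 24): λ = (3·29² + 31)/(2·24) ≡ 12/7. 7⁻¹ ≡ 6 (mod 41), so λ ≡ 12·6 ≡ 31.
  x = λ² - 29 - 29 = 961 - 58 ≡ 1; y = λ·(29 - 1) - 24 ≡ 24. → (1, 24)
double: tangent at (1, 24): λ = (3·1² + 31)/(2·24) ≡ 34/7. 7⁻¹ ≡ 6 (mod 41) since 7·6 = 42 ≡ 1, so λ ≡ 34·6 ≡ 40.
  x = λ² - 1 - 1 = 1600 - 2 ≡ 40; y = λ·(1 - 40) - 24 ≡ 15. → (40, 15)
add P: (40, 15) + (29, 24). λ = (24 - 15)/(29 - 40) ≡ 9/30 mod 41. 30⁻¹ ≡ 26 (mod 41) since 30·26 = 780 ≡ 1, so λ ≡ 29.
  x = λ² - 40 - 29 = 841 - 69 ≡ 34; y = λ·(40 - 34) - 15 ≡ 36. → (34, 36)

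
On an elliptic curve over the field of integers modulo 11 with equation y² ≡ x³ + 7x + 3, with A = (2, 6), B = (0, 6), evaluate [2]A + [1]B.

First 2A:
Repeated addition: build up to 2A.
2A: tangent at (2, 6): λ = (3·2² + 7)/(2·6) ≡ 8/1. 1⁻¹ ≡ 1 (mod 11), so λ ≡ 8·1 ≡ 8.
  x = λ² - 2 - 2 = 64 - 4 ≡ 5; y = λ·(2 - 5) - 6 ≡ 3. → (5, 3)
2A = (5, 3).
Finally 2A + B:
(5, 3) + (0, 6). λ = (6 - 3)/(0 - 5) ≡ 3/6 mod 11. 6⁻¹ ≡ 2 (mod 11) since 6·2 = 12 ≡ 1, so λ ≡ 6.
  x = λ² - 5 - 0 = 36 - 5 ≡ 9; y = λ·(5 - 9) - 3 ≡ 6. → (9, 6)

(9, 6)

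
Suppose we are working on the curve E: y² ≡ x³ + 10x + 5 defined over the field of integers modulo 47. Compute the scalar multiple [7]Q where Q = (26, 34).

Repeated addition: build up to 7Q.
2Q: tangent at (26, 34): λ = (3·26² + 10)/(2·34) ≡ 17/21. 21⁻¹ ≡ 9 (mod 47), so λ ≡ 17·9 ≡ 12.
  x = λ² - 26 - 26 = 144 - 52 ≡ 45; y = λ·(26 - 45) - 34 ≡ 20. → (45, 20)
3Q: (45, 20) + (26, 34). λ = (34 - 20)/(26 - 45) ≡ 14/28 mod 47. 28⁻¹ ≡ 42 (mod 47), so λ ≡ 24.
  x = λ² - 45 - 26 = 576 - 71 ≡ 35; y = λ·(45 - 35) - 20 ≡ 32. → (35, 32)
4Q: (35, 32) + (26, 34). λ = (34 - 32)/(26 - 35) ≡ 2/38 mod 47. 38⁻¹ ≡ 26 (mod 47) since 38·26 = 988 ≡ 1, so λ ≡ 5.
  x = λ² - 35 - 26 = 25 - 61 ≡ 11; y = λ·(35 - 11) - 32 ≡ 41. → (11, 41)
5Q: (11, 41) + (26, 34). λ = (34 - 41)/(26 - 11) ≡ 40/15 mod 47. 15⁻¹ ≡ 22 (mod 47) since 15·22 = 330 ≡ 1, so λ ≡ 34.
  x = λ² - 11 - 26 = 1156 - 37 ≡ 38; y = λ·(11 - 38) - 41 ≡ 28. → (38, 28)
6Q: (38, 28) + (26, 34). λ = (34 - 28)/(26 - 38) ≡ 6/35 mod 47. 35⁻¹ ≡ 43 (mod 47), so λ ≡ 23.
  x = λ² - 38 - 26 = 529 - 64 ≡ 42; y = λ·(38 - 42) - 28 ≡ 21. → (42, 21)
7Q: (42, 21) + (26, 34). λ = (34 - 21)/(26 - 42) ≡ 13/31 mod 47. 31⁻¹ ≡ 44 (mod 47), so λ ≡ 8.
  x = λ² - 42 - 26 = 64 - 68 ≡ 43; y = λ·(42 - 43) - 21 ≡ 18. → (43, 18)

(43, 18)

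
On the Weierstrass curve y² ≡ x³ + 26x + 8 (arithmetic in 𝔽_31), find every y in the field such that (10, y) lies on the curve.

x³ + 26x + 8 = 1268 ≡ 28 (mod 31).
Square roots of 28 mod 31: 11 and 20 (since 11² = 121 ≡ 28).

11, 20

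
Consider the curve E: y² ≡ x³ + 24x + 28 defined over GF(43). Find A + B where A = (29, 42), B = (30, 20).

(29, 42) + (30, 20). λ = (20 - 42)/(30 - 29) ≡ 21/1 mod 43. 1⁻¹ ≡ 1 (mod 43), so λ ≡ 21.
  x = λ² - 29 - 30 = 441 - 59 ≡ 38; y = λ·(29 - 38) - 42 ≡ 27. → (38, 27)

(38, 27)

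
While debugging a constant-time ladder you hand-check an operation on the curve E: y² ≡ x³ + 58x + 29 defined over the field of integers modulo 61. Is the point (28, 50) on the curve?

no

y² = 50² ≡ 60; x³ + 58x + 29 = 23605 ≡ 59 (mod 61). 60 ≠ 59.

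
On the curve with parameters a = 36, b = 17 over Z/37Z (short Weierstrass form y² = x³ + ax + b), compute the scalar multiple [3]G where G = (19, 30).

Repeated addition: build up to 3G.
2G: tangent at (19, 30): λ = (3·19² + 36)/(2·30) ≡ 9/23. 23⁻¹ ≡ 29 (mod 37) since 23·29 = 667 ≡ 1, so λ ≡ 9·29 ≡ 2.
  x = λ² - 19 - 19 = 4 - 38 ≡ 3; y = λ·(19 - 3) - 30 ≡ 2. → (3, 2)
3G: (3, 2) + (19, 30). λ = (30 - 2)/(19 - 3) ≡ 28/16 mod 37. 16⁻¹ ≡ 7 (mod 37), so λ ≡ 11.
  x = λ² - 3 - 19 = 121 - 22 ≡ 25; y = λ·(3 - 25) - 2 ≡ 15. → (25, 15)

(25, 15)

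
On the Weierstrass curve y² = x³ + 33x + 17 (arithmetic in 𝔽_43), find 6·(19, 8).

Write Q = (19, 8).
Repeated addition: build up to 6Q.
2Q: tangent at (19, 8): λ = (3·19² + 33)/(2·8) ≡ 41/16. 16⁻¹ ≡ 35 (mod 43), so λ ≡ 41·35 ≡ 16.
  x = λ² - 19 - 19 = 256 - 38 ≡ 3; y = λ·(19 - 3) - 8 ≡ 33. → (3, 33)
3Q: (3, 33) + (19, 8). λ = (8 - 33)/(19 - 3) ≡ 18/16 mod 43. 16⁻¹ ≡ 35 (mod 43), so λ ≡ 28.
  x = λ² - 3 - 19 = 784 - 22 ≡ 31; y = λ·(3 - 31) - 33 ≡ 0. → (31, 0)
4Q: (31, 0) + (19, 8). λ = (8 - 0)/(19 - 31) ≡ 8/31 mod 43. 31⁻¹ ≡ 25 (mod 43), so λ ≡ 28.
  x = λ² - 31 - 19 = 784 - 50 ≡ 3; y = λ·(31 - 3) - 0 ≡ 10. → (3, 10)
5Q: (3, 10) + (19, 8). λ = (8 - 10)/(19 - 3) ≡ 41/16 mod 43. 16⁻¹ ≡ 35 (mod 43), so λ ≡ 16.
  x = λ² - 3 - 19 = 256 - 22 ≡ 19; y = λ·(3 - 19) - 10 ≡ 35. → (19, 35)
6Q: (19, 35) + (19, 8): same x and y₁ ≡ -y₂, so the sum is 𝒪.

O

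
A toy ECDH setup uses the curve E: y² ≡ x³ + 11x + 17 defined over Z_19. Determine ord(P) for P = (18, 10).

2P: tangent at (18, 10): λ = (3·18² + 11)/(2·10) ≡ 14/1. 1⁻¹ ≡ 1 (mod 19) since 1·1 = 1 ≡ 1, so λ ≡ 14·1 ≡ 14.
  x = λ² - 18 - 18 = 196 - 36 ≡ 8; y = λ·(18 - 8) - 10 ≡ 16. → (8, 16)
3P: (8, 16) + (18, 10). λ = (10 - 16)/(18 - 8) ≡ 13/10 mod 19. 10⁻¹ ≡ 2 (mod 19), so λ ≡ 7.
  x = λ² - 8 - 18 = 49 - 26 ≡ 4; y = λ·(8 - 4) - 16 ≡ 12. → (4, 12)
4P: (4, 12) + (18, 10). λ = (10 - 12)/(18 - 4) ≡ 17/14 mod 19. 14⁻¹ ≡ 15 (mod 19) since 14·15 = 210 ≡ 1, so λ ≡ 8.
  x = λ² - 4 - 18 = 64 - 22 ≡ 4; y = λ·(4 - 4) - 12 ≡ 7. → (4, 7)
5P: (4, 7) + (18, 10). λ = (10 - 7)/(18 - 4) ≡ 3/14 mod 19. 14⁻¹ ≡ 15 (mod 19) since 14·15 = 210 ≡ 1, so λ ≡ 7.
  x = λ² - 4 - 18 = 49 - 22 ≡ 8; y = λ·(4 - 8) - 7 ≡ 3. → (8, 3)
6P: (8, 3) + (18, 10). λ = (10 - 3)/(18 - 8) ≡ 7/10 mod 19. 10⁻¹ ≡ 2 (mod 19), so λ ≡ 14.
  x = λ² - 8 - 18 = 196 - 26 ≡ 18; y = λ·(8 - 18) - 3 ≡ 9. → (18, 9)
7P: (18, 9) + (18, 10): same x and y₁ ≡ -y₂, so the sum is 𝒪.
7P = 𝒪, so the order is 7.

7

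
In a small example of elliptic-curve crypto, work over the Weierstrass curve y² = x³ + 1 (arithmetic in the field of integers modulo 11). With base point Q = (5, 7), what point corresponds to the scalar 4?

Repeated addition: build up to 4Q.
2Q: tangent at (5, 7): λ = (3·5² + 0)/(2·7) ≡ 9/3. 3⁻¹ ≡ 4 (mod 11), so λ ≡ 9·4 ≡ 3.
  x = λ² - 5 - 5 = 9 - 10 ≡ 10; y = λ·(5 - 10) - 7 ≡ 0. → (10, 0)
3Q: (10, 0) + (5, 7). λ = (7 - 0)/(5 - 10) ≡ 7/6 mod 11. 6⁻¹ ≡ 2 (mod 11) since 6·2 = 12 ≡ 1, so λ ≡ 3.
  x = λ² - 10 - 5 = 9 - 15 ≡ 5; y = λ·(10 - 5) - 0 ≡ 4. → (5, 4)
4Q: (5, 4) + (5, 7): same x and y₁ ≡ -y₂, so the sum is O.

O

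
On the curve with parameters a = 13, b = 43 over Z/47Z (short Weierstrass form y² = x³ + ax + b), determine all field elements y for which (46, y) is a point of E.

x³ + 13x + 43 = 97977 ≡ 29 (mod 47).
29 is a non-residue mod 47; no y exists.

none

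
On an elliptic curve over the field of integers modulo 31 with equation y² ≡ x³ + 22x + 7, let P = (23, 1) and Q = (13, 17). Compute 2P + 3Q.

(26, 12)

First 2P:
Repeated addition: build up to 2P.
2P: tangent at (23, 1): λ = (3·23² + 22)/(2·1) ≡ 28/2. 2⁻¹ ≡ 16 (mod 31), so λ ≡ 28·16 ≡ 14.
  x = λ² - 23 - 23 = 196 - 46 ≡ 26; y = λ·(23 - 26) - 1 ≡ 19. → (26, 19)
2P = (26, 19).
Next 3Q:
Repeated addition: build up to 3Q.
2Q: tangent at (13, 17): λ = (3·13² + 22)/(2·17) ≡ 2/3. 3⁻¹ ≡ 21 (mod 31), so λ ≡ 2·21 ≡ 11.
  x = λ² - 13 - 13 = 121 - 26 ≡ 2; y = λ·(13 - 2) - 17 ≡ 11. → (2, 11)
3Q: (2, 11) + (13, 17). λ = (17 - 11)/(13 - 2) ≡ 6/11 mod 31. 11⁻¹ ≡ 17 (mod 31), so λ ≡ 9.
  x = λ² - 2 - 13 = 81 - 15 ≡ 4; y = λ·(2 - 4) - 11 ≡ 2. → (4, 2)
3Q = (4, 2).
Finally 2P + 3Q:
(26, 19) + (4, 2). λ = (2 - 19)/(4 - 26) ≡ 14/9 mod 31. 9⁻¹ ≡ 7 (mod 31), so λ ≡ 5.
  x = λ² - 26 - 4 = 25 - 30 ≡ 26; y = λ·(26 - 26) - 19 ≡ 12. → (26, 12)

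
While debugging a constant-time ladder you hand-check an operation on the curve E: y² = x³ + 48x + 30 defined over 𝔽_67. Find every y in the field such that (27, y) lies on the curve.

x³ + 48x + 30 = 21009 ≡ 38 (mod 67).
38 is a non-residue mod 67; no y exists.

none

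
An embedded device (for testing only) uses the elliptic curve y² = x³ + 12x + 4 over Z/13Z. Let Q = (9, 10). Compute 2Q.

tangent at (9, 10): λ = (3·9² + 12)/(2·10) ≡ 8/7. 7⁻¹ ≡ 2 (mod 13), so λ ≡ 8·2 ≡ 3.
  x = λ² - 9 - 9 = 9 - 18 ≡ 4; y = λ·(9 - 4) - 10 ≡ 5. → (4, 5)

(4, 5)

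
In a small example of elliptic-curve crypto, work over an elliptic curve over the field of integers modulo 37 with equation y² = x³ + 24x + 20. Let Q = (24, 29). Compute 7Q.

Double-and-add on 7 = (111)₂. Start with Q = (24, 29) for the leading 1-bit.
double: tangent at (24, 29): λ = (3·24² + 24)/(2·29) ≡ 13/21. 21⁻¹ ≡ 30 (mod 37), so λ ≡ 13·30 ≡ 20.
  x = λ² - 24 - 24 = 400 - 48 ≡ 19; y = λ·(24 - 19) - 29 ≡ 34. → (19, 34)
add Q: (19, 34) + (24, 29). λ = (29 - 34)/(24 - 19) ≡ 32/5 mod 37. 5⁻¹ ≡ 15 (mod 37), so λ ≡ 36.
  x = λ² - 19 - 24 = 1296 - 43 ≡ 32; y = λ·(19 - 32) - 34 ≡ 16. → (32, 16)
double: tangent at (32, 16): λ = (3·32² + 24)/(2·16) ≡ 25/32. 32⁻¹ ≡ 22 (mod 37), so λ ≡ 25·22 ≡ 32.
  x = λ² - 32 - 32 = 1024 - 64 ≡ 35; y = λ·(32 - 35) - 16 ≡ 36. → (35, 36)
add Q: (35, 36) + (24, 29). λ = (29 - 36)/(24 - 35) ≡ 30/26 mod 37. 26⁻¹ ≡ 10 (mod 37), so λ ≡ 4.
  x = λ² - 35 - 24 = 16 - 59 ≡ 31; y = λ·(35 - 31) - 36 ≡ 17. → (31, 17)

(31, 17)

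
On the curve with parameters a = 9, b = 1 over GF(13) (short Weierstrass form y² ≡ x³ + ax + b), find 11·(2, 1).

Write G = (2, 1).
Repeated addition: build up to 11G.
2G: tangent at (2, 1): λ = (3·2² + 9)/(2·1) ≡ 8/2. 2⁻¹ ≡ 7 (mod 13) since 2·7 = 14 ≡ 1, so λ ≡ 8·7 ≡ 4.
  x = λ² - 2 - 2 = 16 - 4 ≡ 12; y = λ·(2 - 12) - 1 ≡ 11. → (12, 11)
3G: (12, 11) + (2, 1). λ = (1 - 11)/(2 - 12) ≡ 3/3 mod 13. 3⁻¹ ≡ 9 (mod 13), so λ ≡ 1.
  x = λ² - 12 - 2 = 1 - 14 ≡ 0; y = λ·(12 - 0) - 11 ≡ 1. → (0, 1)
4G: (0, 1) + (2, 1). λ = (1 - 1)/(2 - 0) ≡ 0/2 mod 13. 2⁻¹ ≡ 7 (mod 13), so λ ≡ 0.
  x = λ² - 0 - 2 = 0 - 2 ≡ 11; y = λ·(0 - 11) - 1 ≡ 12. → (11, 12)
5G: (11, 12) + (2, 1). λ = (1 - 12)/(2 - 11) ≡ 2/4 mod 13. 4⁻¹ ≡ 10 (mod 13), so λ ≡ 7.
  x = λ² - 11 - 2 = 49 - 13 ≡ 10; y = λ·(11 - 10) - 12 ≡ 8. → (10, 8)
6G: (10, 8) + (2, 1). λ = (1 - 8)/(2 - 10) ≡ 6/5 mod 13. 5⁻¹ ≡ 8 (mod 13) since 5·8 = 40 ≡ 1, so λ ≡ 9.
  x = λ² - 10 - 2 = 81 - 12 ≡ 4; y = λ·(10 - 4) - 8 ≡ 7. → (4, 7)
7G: (4, 7) + (2, 1). λ = (1 - 7)/(2 - 4) ≡ 7/11 mod 13. 11⁻¹ ≡ 6 (mod 13) since 11·6 = 66 ≡ 1, so λ ≡ 3.
  x = λ² - 4 - 2 = 9 - 6 ≡ 3; y = λ·(4 - 3) - 7 ≡ 9. → (3, 9)
8G: (3, 9) + (2, 1). λ = (1 - 9)/(2 - 3) ≡ 5/12 mod 13. 12⁻¹ ≡ 12 (mod 13) since 12·12 = 144 ≡ 1, so λ ≡ 8.
  x = λ² - 3 - 2 = 64 - 5 ≡ 7; y = λ·(3 - 7) - 9 ≡ 11. → (7, 11)
9G: (7, 11) + (2, 1). λ = (1 - 11)/(2 - 7) ≡ 3/8 mod 13. 8⁻¹ ≡ 5 (mod 13) since 8·5 = 40 ≡ 1, so λ ≡ 2.
  x = λ² - 7 - 2 = 4 - 9 ≡ 8; y = λ·(7 - 8) - 11 ≡ 0. → (8, 0)
10G: (8, 0) + (2, 1). λ = (1 - 0)/(2 - 8) ≡ 1/7 mod 13. 7⁻¹ ≡ 2 (mod 13), so λ ≡ 2.
  x = λ² - 8 - 2 = 4 - 10 ≡ 7; y = λ·(8 - 7) - 0 ≡ 2. → (7, 2)
11G: (7, 2) + (2, 1). λ = (1 - 2)/(2 - 7) ≡ 12/8 mod 13. 8⁻¹ ≡ 5 (mod 13) since 8·5 = 40 ≡ 1, so λ ≡ 8.
  x = λ² - 7 - 2 = 64 - 9 ≡ 3; y = λ·(7 - 3) - 2 ≡ 4. → (3, 4)

(3, 4)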